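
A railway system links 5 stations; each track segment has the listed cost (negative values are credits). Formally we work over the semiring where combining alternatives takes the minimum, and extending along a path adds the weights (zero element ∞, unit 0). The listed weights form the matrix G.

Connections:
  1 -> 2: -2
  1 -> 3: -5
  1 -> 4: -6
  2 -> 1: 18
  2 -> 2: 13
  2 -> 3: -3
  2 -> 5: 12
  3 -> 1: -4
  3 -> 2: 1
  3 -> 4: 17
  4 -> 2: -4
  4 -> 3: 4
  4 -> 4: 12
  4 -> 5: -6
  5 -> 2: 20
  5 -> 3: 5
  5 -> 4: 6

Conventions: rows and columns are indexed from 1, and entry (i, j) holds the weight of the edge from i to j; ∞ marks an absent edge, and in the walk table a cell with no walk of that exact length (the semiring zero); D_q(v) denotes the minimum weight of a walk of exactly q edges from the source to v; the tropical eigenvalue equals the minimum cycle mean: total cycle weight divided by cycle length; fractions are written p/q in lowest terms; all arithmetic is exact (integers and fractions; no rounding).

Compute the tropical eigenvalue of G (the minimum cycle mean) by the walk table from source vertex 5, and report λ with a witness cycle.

q=0: [∞, ∞, ∞, ∞, 0]
q=1: [∞, 20, 5, 6, ∞]
q=2: [1, 2, 10, 18, 0]
q=3: [6, -1, -4, -5, 12]
q=4: [-8, -9, -4, 0, -11]
q=5: [-8, -10, -13, -14, -6]
Optimal cycle mean attained by: cycle 1->3->1, total (-5) + (-4), length 2.
Answer: λ = -9/2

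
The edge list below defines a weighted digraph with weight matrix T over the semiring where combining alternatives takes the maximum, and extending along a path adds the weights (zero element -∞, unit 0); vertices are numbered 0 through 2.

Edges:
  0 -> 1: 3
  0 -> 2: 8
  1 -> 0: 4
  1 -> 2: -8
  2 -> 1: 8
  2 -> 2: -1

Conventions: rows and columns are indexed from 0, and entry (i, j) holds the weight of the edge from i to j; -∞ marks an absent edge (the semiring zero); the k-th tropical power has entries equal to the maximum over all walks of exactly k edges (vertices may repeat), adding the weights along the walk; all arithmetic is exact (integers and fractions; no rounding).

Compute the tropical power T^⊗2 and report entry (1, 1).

T^⊗2:
  [7, 16, 7]
  [-∞, 7, 12]
  [12, 7, 0]
Key observation: the optimum is the walk 1->0->1, with weight 4 + 3 = 7.
Optimal value attained by: walk 1->0->1.
Answer: (T^⊗2)[1][1] = 7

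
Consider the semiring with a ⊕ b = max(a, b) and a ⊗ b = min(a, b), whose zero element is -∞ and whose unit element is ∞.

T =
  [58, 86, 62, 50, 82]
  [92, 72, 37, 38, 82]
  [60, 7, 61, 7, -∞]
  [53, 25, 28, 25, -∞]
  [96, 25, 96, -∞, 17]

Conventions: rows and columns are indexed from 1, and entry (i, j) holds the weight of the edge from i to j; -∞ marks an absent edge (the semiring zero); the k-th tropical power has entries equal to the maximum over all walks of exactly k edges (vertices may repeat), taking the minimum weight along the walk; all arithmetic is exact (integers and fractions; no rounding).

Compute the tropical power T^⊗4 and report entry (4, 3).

T^⊗2:
  [86, 72, 82, 50, 82]
  [82, 86, 82, 50, 82]
  [60, 60, 61, 50, 60]
  [53, 53, 53, 50, 53]
  [60, 86, 62, 50, 82]
T^⊗3:
  [82, 86, 82, 50, 82]
  [86, 82, 82, 50, 82]
  [60, 60, 61, 50, 60]
  [53, 53, 53, 50, 53]
  [86, 72, 82, 50, 82]
T^⊗4:
  [86, 82, 82, 50, 82]
  [82, 86, 82, 50, 82]
  [60, 60, 61, 50, 60]
  [53, 53, 53, 50, 53]
  [82, 86, 82, 50, 82]
Key observation: the optimum is the walk 4->1->2->5->3, with weight 53 min 86 min 82 min 96 = 53.
Optimal value attained by: walk 4->1->2->5->3.
Answer: (T^⊗4)[4][3] = 53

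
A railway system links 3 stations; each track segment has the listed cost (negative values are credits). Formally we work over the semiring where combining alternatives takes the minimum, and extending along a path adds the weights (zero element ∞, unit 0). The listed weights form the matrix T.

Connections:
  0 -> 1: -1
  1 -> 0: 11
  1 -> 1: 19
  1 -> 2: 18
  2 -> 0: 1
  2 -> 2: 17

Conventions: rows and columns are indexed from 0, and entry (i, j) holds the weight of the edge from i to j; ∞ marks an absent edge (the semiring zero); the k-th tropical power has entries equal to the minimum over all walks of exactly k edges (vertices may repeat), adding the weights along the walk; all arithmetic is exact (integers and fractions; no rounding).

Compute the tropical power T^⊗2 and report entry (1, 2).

T^⊗2:
  [10, 18, 17]
  [19, 10, 35]
  [18, 0, 34]
Key observation: the optimum is the walk 1->2->2, with weight 18 + 17 = 35.
Optimal value attained by: walk 1->2->2.
Answer: (T^⊗2)[1][2] = 35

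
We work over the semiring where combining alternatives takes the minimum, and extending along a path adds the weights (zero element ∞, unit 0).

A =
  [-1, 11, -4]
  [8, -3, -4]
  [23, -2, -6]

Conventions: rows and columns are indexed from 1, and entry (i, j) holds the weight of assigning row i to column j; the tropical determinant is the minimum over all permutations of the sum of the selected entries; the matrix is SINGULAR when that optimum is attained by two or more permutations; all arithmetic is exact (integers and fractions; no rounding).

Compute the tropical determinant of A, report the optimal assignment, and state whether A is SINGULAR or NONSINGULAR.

σ = (1, 2, 3): (-1) + (-3) + (-6) = -10
σ = (1, 3, 2): (-1) + (-4) + (-2) = -7
σ = (2, 1, 3): 11 + 8 + (-6) = 13
σ = (2, 3, 1): 11 + (-4) + 23 = 30
σ = (3, 1, 2): (-4) + 8 + (-2) = 2
σ = (3, 2, 1): (-4) + (-3) + 23 = 16
Optimal value attained by: σ = (1, 2, 3).
Answer: det⊕(A) = -10; verdict: NONSINGULAR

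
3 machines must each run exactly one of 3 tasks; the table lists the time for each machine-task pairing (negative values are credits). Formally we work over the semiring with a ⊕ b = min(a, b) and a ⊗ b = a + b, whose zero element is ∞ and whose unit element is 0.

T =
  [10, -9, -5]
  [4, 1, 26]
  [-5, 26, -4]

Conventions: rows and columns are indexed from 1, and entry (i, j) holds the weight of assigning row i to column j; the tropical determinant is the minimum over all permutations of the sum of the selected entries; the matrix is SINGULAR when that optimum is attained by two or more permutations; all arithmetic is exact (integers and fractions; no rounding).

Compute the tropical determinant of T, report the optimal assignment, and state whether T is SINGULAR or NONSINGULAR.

σ = (1, 2, 3): 10 + 1 + (-4) = 7
σ = (1, 3, 2): 10 + 26 + 26 = 62
σ = (2, 1, 3): (-9) + 4 + (-4) = -9
σ = (2, 3, 1): (-9) + 26 + (-5) = 12
σ = (3, 1, 2): (-5) + 4 + 26 = 25
σ = (3, 2, 1): (-5) + 1 + (-5) = -9
Optimal value attained by: σ = (2, 1, 3).
Answer: det⊕(T) = -9; verdict: SINGULAR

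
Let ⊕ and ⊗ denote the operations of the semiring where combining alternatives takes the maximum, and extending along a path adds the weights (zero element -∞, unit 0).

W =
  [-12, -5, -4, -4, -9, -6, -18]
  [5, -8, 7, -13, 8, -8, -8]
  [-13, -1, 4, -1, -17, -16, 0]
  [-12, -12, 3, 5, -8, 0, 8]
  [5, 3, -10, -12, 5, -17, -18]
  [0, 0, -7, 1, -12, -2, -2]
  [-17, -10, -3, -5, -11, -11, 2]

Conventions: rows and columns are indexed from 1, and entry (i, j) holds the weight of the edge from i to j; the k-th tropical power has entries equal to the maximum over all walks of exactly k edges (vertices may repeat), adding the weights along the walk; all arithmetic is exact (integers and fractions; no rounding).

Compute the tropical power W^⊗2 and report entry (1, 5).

W^⊗2:
  [0, -5, 2, 1, 3, -4, 4]
  [13, 11, 11, 6, 13, -1, 7]
  [4, 3, 8, 4, 7, -1, 7]
  [0, 2, 8, 10, -3, 5, 13]
  [10, 8, 10, 1, 11, -1, -4]
  [5, -2, 7, 6, 8, 1, 9]
  [-5, -4, 1, 0, -2, -5, 4]
Key observation: the optimum is the walk 1->2->5, with weight (-5) + 8 = 3.
Optimal value attained by: walk 1->2->5.
Answer: (W^⊗2)[1][5] = 3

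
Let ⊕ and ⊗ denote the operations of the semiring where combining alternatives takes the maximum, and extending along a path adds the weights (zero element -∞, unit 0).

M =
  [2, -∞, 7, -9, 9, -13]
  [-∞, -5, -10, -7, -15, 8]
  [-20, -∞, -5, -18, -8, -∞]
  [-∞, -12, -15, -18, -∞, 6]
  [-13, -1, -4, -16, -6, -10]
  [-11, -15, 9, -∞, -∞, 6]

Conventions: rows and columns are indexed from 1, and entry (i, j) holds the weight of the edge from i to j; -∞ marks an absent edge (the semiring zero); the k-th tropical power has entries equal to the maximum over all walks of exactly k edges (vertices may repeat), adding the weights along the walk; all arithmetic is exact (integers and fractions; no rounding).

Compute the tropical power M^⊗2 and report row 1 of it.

M^⊗2:
  [4, 8, 9, -7, 11, -1]
  [-3, -7, 17, -12, -18, 14]
  [-18, -9, -10, -23, -11, -12]
  [-5, -9, 15, -19, -23, 12]
  [-11, -6, -1, -8, -4, 7]
  [-5, -9, 15, -9, 1, 12]
Answer: row 1 of M^⊗2 = [4, 8, 9, -7, 11, -1]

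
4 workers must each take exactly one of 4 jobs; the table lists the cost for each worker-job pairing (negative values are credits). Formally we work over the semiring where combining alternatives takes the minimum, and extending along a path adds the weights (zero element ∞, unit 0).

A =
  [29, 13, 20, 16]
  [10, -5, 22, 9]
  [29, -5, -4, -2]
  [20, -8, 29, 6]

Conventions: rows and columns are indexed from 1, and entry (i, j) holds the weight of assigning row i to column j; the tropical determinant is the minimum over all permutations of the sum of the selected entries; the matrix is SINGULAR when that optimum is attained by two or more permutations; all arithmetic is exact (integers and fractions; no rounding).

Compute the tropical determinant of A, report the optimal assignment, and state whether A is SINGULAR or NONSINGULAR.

σ = (1, 2, 3, 4): 29 + (-5) + (-4) + 6 = 26
σ = (1, 2, 4, 3): 29 + (-5) + (-2) + 29 = 51
σ = (1, 3, 2, 4): 29 + 22 + (-5) + 6 = 52
σ = (1, 3, 4, 2): 29 + 22 + (-2) + (-8) = 41
σ = (1, 4, 2, 3): 29 + 9 + (-5) + 29 = 62
σ = (1, 4, 3, 2): 29 + 9 + (-4) + (-8) = 26
σ = (2, 1, 3, 4): 13 + 10 + (-4) + 6 = 25
σ = (2, 1, 4, 3): 13 + 10 + (-2) + 29 = 50
σ = (2, 3, 1, 4): 13 + 22 + 29 + 6 = 70
σ = (2, 3, 4, 1): 13 + 22 + (-2) + 20 = 53
σ = (2, 4, 1, 3): 13 + 9 + 29 + 29 = 80
σ = (2, 4, 3, 1): 13 + 9 + (-4) + 20 = 38
σ = (3, 1, 2, 4): 20 + 10 + (-5) + 6 = 31
σ = (3, 1, 4, 2): 20 + 10 + (-2) + (-8) = 20
σ = (3, 2, 1, 4): 20 + (-5) + 29 + 6 = 50
σ = (3, 2, 4, 1): 20 + (-5) + (-2) + 20 = 33
σ = (3, 4, 1, 2): 20 + 9 + 29 + (-8) = 50
σ = (3, 4, 2, 1): 20 + 9 + (-5) + 20 = 44
σ = (4, 1, 2, 3): 16 + 10 + (-5) + 29 = 50
σ = (4, 1, 3, 2): 16 + 10 + (-4) + (-8) = 14
σ = (4, 2, 1, 3): 16 + (-5) + 29 + 29 = 69
σ = (4, 2, 3, 1): 16 + (-5) + (-4) + 20 = 27
σ = (4, 3, 1, 2): 16 + 22 + 29 + (-8) = 59
σ = (4, 3, 2, 1): 16 + 22 + (-5) + 20 = 53
Optimal value attained by: σ = (4, 1, 3, 2).
Answer: det⊕(A) = 14; verdict: NONSINGULAR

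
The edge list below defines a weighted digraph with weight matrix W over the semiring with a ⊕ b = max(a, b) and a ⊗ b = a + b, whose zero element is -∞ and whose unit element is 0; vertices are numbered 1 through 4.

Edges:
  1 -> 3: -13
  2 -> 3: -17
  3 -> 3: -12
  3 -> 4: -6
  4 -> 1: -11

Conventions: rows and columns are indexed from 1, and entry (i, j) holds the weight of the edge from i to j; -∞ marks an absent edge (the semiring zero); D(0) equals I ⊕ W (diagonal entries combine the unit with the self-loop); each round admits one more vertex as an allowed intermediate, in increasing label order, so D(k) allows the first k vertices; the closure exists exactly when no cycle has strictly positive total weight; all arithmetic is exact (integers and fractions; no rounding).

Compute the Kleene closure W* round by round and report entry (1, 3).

D(0):
  [0, -∞, -13, -∞]
  [-∞, 0, -17, -∞]
  [-∞, -∞, 0, -6]
  [-11, -∞, -∞, 0]
D(1):
  [0, -∞, -13, -∞]
  [-∞, 0, -17, -∞]
  [-∞, -∞, 0, -6]
  [-11, -∞, -24, 0]
D(2):
  [0, -∞, -13, -∞]
  [-∞, 0, -17, -∞]
  [-∞, -∞, 0, -6]
  [-11, -∞, -24, 0]
D(3):
  [0, -∞, -13, -19]
  [-∞, 0, -17, -23]
  [-∞, -∞, 0, -6]
  [-11, -∞, -24, 0]
D(4):
  [0, -∞, -13, -19]
  [-34, 0, -17, -23]
  [-17, -∞, 0, -6]
  [-11, -∞, -24, 0]
Answer: W*[1][3] = -13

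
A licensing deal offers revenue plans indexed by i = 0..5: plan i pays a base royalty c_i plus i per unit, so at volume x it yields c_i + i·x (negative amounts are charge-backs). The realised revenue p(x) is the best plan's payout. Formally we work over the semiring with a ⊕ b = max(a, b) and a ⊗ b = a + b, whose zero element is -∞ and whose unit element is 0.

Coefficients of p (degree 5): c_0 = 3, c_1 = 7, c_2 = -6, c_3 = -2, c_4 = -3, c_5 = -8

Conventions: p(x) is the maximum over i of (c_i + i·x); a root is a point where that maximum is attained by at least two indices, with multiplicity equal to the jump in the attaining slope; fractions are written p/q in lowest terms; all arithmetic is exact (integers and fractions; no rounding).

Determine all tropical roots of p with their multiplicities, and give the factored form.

hull edge (i=0, c=3) to (i=1, c=7): slope 4, span 1
hull edge (i=1, c=7) to (i=4, c=-3): slope -10/3, span 3
hull edge (i=4, c=-3) to (i=5, c=-8): slope -5, span 1
Factored form: p(x) = -8 ⊗ (x ⊕ (-4)) ⊗ (x ⊕ 10/3) ⊗ (x ⊕ 10/3) ⊗ (x ⊕ 10/3) ⊗ (x ⊕ 5)
Answer: roots = -4 (mult 1), 10/3 (mult 3), 5 (mult 1)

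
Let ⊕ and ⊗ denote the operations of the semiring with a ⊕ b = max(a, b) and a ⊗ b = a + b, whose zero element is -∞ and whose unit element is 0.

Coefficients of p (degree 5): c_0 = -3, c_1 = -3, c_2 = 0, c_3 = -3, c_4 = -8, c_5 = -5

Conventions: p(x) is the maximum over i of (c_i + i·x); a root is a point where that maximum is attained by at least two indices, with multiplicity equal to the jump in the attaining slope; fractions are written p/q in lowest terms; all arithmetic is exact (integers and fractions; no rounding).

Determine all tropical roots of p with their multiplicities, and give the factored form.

hull edge (i=0, c=-3) to (i=2, c=0): slope 3/2, span 2
hull edge (i=2, c=0) to (i=5, c=-5): slope -5/3, span 3
Factored form: p(x) = -5 ⊗ (x ⊕ (-3/2)) ⊗ (x ⊕ (-3/2)) ⊗ (x ⊕ 5/3) ⊗ (x ⊕ 5/3) ⊗ (x ⊕ 5/3)
Answer: roots = -3/2 (mult 2), 5/3 (mult 3)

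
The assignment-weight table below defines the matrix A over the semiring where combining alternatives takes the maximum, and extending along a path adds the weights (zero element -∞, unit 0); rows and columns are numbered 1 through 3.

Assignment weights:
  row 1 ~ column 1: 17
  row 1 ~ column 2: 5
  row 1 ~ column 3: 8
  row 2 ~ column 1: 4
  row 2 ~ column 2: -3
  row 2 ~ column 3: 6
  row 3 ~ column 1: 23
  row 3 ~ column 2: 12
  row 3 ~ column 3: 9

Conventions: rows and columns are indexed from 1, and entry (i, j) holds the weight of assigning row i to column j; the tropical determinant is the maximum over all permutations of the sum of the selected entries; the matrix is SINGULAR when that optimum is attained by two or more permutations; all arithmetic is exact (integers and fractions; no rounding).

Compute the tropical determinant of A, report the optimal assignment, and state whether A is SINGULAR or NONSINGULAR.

σ = (1, 2, 3): 17 + (-3) + 9 = 23
σ = (1, 3, 2): 17 + 6 + 12 = 35
σ = (2, 1, 3): 5 + 4 + 9 = 18
σ = (2, 3, 1): 5 + 6 + 23 = 34
σ = (3, 1, 2): 8 + 4 + 12 = 24
σ = (3, 2, 1): 8 + (-3) + 23 = 28
Optimal value attained by: σ = (1, 3, 2).
Answer: det⊕(A) = 35; verdict: NONSINGULAR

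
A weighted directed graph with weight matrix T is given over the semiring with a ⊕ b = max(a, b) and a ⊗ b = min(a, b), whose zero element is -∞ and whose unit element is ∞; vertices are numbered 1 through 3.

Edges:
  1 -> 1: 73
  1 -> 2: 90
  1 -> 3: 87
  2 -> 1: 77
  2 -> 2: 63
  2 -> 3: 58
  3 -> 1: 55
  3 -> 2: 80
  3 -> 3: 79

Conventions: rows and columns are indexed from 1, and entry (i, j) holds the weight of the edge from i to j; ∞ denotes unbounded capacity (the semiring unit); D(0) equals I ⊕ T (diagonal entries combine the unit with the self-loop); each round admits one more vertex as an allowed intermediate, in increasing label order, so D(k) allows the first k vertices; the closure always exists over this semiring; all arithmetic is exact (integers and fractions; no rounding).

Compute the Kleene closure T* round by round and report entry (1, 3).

D(0):
  [∞, 90, 87]
  [77, ∞, 58]
  [55, 80, ∞]
D(1):
  [∞, 90, 87]
  [77, ∞, 77]
  [55, 80, ∞]
D(2):
  [∞, 90, 87]
  [77, ∞, 77]
  [77, 80, ∞]
D(3):
  [∞, 90, 87]
  [77, ∞, 77]
  [77, 80, ∞]
Answer: T*[1][3] = 87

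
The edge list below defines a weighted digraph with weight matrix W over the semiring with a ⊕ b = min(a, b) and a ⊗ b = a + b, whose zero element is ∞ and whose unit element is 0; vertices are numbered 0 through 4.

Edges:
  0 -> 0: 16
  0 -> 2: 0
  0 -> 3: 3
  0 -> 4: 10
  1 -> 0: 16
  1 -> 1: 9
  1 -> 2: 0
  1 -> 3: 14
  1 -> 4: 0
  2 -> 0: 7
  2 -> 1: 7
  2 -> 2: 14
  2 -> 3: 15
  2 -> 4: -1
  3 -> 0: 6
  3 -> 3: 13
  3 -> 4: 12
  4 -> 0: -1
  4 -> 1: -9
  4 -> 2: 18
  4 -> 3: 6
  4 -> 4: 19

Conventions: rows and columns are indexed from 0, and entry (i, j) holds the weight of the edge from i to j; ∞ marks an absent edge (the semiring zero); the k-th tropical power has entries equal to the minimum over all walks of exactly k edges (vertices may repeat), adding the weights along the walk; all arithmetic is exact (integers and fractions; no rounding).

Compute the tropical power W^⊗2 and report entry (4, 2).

W^⊗2:
  [7, 1, 14, 15, -1]
  [-1, -9, 9, 6, -1]
  [-2, -10, 7, 5, 7]
  [11, 3, 6, 9, 16]
  [7, 0, -9, 2, -9]
Key observation: the optimum is the walk 4->1->2, with weight (-9) + 0 = -9.
Optimal value attained by: walk 4->1->2.
Answer: (W^⊗2)[4][2] = -9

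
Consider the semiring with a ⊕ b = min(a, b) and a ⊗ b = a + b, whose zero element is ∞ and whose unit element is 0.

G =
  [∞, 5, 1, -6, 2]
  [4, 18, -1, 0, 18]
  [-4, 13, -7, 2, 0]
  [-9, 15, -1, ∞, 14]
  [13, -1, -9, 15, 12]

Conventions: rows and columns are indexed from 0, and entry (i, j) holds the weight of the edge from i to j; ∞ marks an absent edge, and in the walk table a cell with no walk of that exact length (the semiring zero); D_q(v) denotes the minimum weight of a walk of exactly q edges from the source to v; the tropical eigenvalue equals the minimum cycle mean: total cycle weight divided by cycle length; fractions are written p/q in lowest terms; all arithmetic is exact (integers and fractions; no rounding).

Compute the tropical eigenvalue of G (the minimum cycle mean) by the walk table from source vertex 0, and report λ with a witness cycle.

q=0: [0, ∞, ∞, ∞, ∞]
q=1: [∞, 5, 1, -6, 2]
q=2: [-15, 1, -7, 3, 1]
q=3: [-11, -10, -14, -21, -13]
q=4: [-30, -14, -22, -17, -14]
q=5: [-26, -25, -29, -36, -28]
Optimal cycle mean attained by: cycle 0->3->0, total (-6) + (-9), length 2.
Answer: λ = -15/2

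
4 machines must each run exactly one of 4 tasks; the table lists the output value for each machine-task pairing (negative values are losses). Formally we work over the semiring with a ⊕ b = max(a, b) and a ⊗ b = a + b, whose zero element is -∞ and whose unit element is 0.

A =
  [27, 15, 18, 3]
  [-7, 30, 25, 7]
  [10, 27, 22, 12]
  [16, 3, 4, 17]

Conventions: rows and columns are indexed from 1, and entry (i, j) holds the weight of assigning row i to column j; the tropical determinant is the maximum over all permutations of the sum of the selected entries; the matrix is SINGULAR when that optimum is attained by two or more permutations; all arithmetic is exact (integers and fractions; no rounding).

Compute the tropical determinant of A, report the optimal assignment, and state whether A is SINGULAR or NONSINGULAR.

σ = (1, 2, 3, 4): 27 + 30 + 22 + 17 = 96
σ = (1, 2, 4, 3): 27 + 30 + 12 + 4 = 73
σ = (1, 3, 2, 4): 27 + 25 + 27 + 17 = 96
σ = (1, 3, 4, 2): 27 + 25 + 12 + 3 = 67
σ = (1, 4, 2, 3): 27 + 7 + 27 + 4 = 65
σ = (1, 4, 3, 2): 27 + 7 + 22 + 3 = 59
σ = (2, 1, 3, 4): 15 + (-7) + 22 + 17 = 47
σ = (2, 1, 4, 3): 15 + (-7) + 12 + 4 = 24
σ = (2, 3, 1, 4): 15 + 25 + 10 + 17 = 67
σ = (2, 3, 4, 1): 15 + 25 + 12 + 16 = 68
σ = (2, 4, 1, 3): 15 + 7 + 10 + 4 = 36
σ = (2, 4, 3, 1): 15 + 7 + 22 + 16 = 60
σ = (3, 1, 2, 4): 18 + (-7) + 27 + 17 = 55
σ = (3, 1, 4, 2): 18 + (-7) + 12 + 3 = 26
σ = (3, 2, 1, 4): 18 + 30 + 10 + 17 = 75
σ = (3, 2, 4, 1): 18 + 30 + 12 + 16 = 76
σ = (3, 4, 1, 2): 18 + 7 + 10 + 3 = 38
σ = (3, 4, 2, 1): 18 + 7 + 27 + 16 = 68
σ = (4, 1, 2, 3): 3 + (-7) + 27 + 4 = 27
σ = (4, 1, 3, 2): 3 + (-7) + 22 + 3 = 21
σ = (4, 2, 1, 3): 3 + 30 + 10 + 4 = 47
σ = (4, 2, 3, 1): 3 + 30 + 22 + 16 = 71
σ = (4, 3, 1, 2): 3 + 25 + 10 + 3 = 41
σ = (4, 3, 2, 1): 3 + 25 + 27 + 16 = 71
Optimal value attained by: σ = (1, 2, 3, 4).
Answer: det⊕(A) = 96; verdict: SINGULAR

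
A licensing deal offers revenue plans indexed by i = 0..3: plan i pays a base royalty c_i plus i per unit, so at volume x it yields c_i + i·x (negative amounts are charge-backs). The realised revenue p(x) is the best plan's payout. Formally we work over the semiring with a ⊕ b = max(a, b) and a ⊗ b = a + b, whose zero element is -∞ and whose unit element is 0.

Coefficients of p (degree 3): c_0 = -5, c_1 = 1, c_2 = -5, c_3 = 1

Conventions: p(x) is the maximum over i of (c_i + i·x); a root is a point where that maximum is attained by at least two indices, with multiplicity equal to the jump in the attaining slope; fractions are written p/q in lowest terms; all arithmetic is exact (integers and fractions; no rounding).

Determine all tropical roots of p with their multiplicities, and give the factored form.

hull edge (i=0, c=-5) to (i=1, c=1): slope 6, span 1
hull edge (i=1, c=1) to (i=3, c=1): slope 0, span 2
Factored form: p(x) = 1 ⊗ (x ⊕ (-6)) ⊗ (x ⊕ 0) ⊗ (x ⊕ 0)
Answer: roots = -6 (mult 1), 0 (mult 2)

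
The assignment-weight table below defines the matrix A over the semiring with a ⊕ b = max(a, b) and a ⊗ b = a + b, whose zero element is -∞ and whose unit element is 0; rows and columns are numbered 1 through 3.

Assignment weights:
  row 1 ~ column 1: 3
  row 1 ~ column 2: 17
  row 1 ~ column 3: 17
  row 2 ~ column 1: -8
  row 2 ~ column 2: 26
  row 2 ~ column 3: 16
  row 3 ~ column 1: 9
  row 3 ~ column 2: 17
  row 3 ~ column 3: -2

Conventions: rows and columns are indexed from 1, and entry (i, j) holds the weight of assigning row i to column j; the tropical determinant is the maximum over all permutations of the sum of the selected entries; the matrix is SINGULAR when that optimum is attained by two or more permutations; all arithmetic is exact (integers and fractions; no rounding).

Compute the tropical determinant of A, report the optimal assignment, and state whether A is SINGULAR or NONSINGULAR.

σ = (1, 2, 3): 3 + 26 + (-2) = 27
σ = (1, 3, 2): 3 + 16 + 17 = 36
σ = (2, 1, 3): 17 + (-8) + (-2) = 7
σ = (2, 3, 1): 17 + 16 + 9 = 42
σ = (3, 1, 2): 17 + (-8) + 17 = 26
σ = (3, 2, 1): 17 + 26 + 9 = 52
Optimal value attained by: σ = (3, 2, 1).
Answer: det⊕(A) = 52; verdict: NONSINGULAR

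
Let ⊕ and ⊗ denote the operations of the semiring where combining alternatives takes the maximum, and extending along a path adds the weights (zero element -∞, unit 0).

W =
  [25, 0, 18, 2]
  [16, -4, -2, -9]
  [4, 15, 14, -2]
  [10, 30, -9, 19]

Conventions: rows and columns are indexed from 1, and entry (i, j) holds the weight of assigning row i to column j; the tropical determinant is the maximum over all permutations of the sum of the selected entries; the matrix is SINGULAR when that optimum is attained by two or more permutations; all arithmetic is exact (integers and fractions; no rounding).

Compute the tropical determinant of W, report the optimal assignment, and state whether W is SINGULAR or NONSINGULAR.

σ = (1, 2, 3, 4): 25 + (-4) + 14 + 19 = 54
σ = (1, 2, 4, 3): 25 + (-4) + (-2) + (-9) = 10
σ = (1, 3, 2, 4): 25 + (-2) + 15 + 19 = 57
σ = (1, 3, 4, 2): 25 + (-2) + (-2) + 30 = 51
σ = (1, 4, 2, 3): 25 + (-9) + 15 + (-9) = 22
σ = (1, 4, 3, 2): 25 + (-9) + 14 + 30 = 60
σ = (2, 1, 3, 4): 0 + 16 + 14 + 19 = 49
σ = (2, 1, 4, 3): 0 + 16 + (-2) + (-9) = 5
σ = (2, 3, 1, 4): 0 + (-2) + 4 + 19 = 21
σ = (2, 3, 4, 1): 0 + (-2) + (-2) + 10 = 6
σ = (2, 4, 1, 3): 0 + (-9) + 4 + (-9) = -14
σ = (2, 4, 3, 1): 0 + (-9) + 14 + 10 = 15
σ = (3, 1, 2, 4): 18 + 16 + 15 + 19 = 68
σ = (3, 1, 4, 2): 18 + 16 + (-2) + 30 = 62
σ = (3, 2, 1, 4): 18 + (-4) + 4 + 19 = 37
σ = (3, 2, 4, 1): 18 + (-4) + (-2) + 10 = 22
σ = (3, 4, 1, 2): 18 + (-9) + 4 + 30 = 43
σ = (3, 4, 2, 1): 18 + (-9) + 15 + 10 = 34
σ = (4, 1, 2, 3): 2 + 16 + 15 + (-9) = 24
σ = (4, 1, 3, 2): 2 + 16 + 14 + 30 = 62
σ = (4, 2, 1, 3): 2 + (-4) + 4 + (-9) = -7
σ = (4, 2, 3, 1): 2 + (-4) + 14 + 10 = 22
σ = (4, 3, 1, 2): 2 + (-2) + 4 + 30 = 34
σ = (4, 3, 2, 1): 2 + (-2) + 15 + 10 = 25
Optimal value attained by: σ = (3, 1, 2, 4).
Answer: det⊕(W) = 68; verdict: NONSINGULAR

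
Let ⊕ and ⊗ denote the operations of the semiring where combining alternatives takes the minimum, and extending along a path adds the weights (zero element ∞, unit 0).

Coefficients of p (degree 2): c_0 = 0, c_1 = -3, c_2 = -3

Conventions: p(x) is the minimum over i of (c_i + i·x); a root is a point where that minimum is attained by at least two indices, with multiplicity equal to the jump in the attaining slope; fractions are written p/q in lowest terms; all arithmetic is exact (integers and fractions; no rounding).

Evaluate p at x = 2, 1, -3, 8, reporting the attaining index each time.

p(2) = min(0+0·2=0, -3+1·2=-1, -3+2·2=1) = -1 (attained by i=1)
p(1) = min(0+0·1=0, -3+1·1=-2, -3+2·1=-1) = -2 (attained by i=1)
p(-3) = min(0+0·(-3)=0, -3+1·(-3)=-6, -3+2·(-3)=-9) = -9 (attained by i=2)
p(8) = min(0+0·8=0, -3+1·8=5, -3+2·8=13) = 0 (attained by i=0)
Answer: p(2) = -1; p(1) = -2; p(-3) = -9; p(8) = 0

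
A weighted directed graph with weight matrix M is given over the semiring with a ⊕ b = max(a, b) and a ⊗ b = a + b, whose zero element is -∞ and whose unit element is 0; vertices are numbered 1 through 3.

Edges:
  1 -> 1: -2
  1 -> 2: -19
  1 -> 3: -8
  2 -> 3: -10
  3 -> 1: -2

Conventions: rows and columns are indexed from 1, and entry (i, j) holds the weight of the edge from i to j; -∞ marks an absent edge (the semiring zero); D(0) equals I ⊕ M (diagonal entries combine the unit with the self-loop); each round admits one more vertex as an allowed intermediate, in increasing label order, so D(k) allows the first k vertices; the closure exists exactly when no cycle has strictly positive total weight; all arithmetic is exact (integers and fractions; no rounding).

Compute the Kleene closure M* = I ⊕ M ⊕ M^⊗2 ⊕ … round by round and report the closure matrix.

D(0):
  [0, -19, -8]
  [-∞, 0, -10]
  [-2, -∞, 0]
D(1):
  [0, -19, -8]
  [-∞, 0, -10]
  [-2, -21, 0]
D(2):
  [0, -19, -8]
  [-∞, 0, -10]
  [-2, -21, 0]
D(3):
  [0, -19, -8]
  [-12, 0, -10]
  [-2, -21, 0]
Answer: M* = [[0, -19, -8], [-12, 0, -10], [-2, -21, 0]]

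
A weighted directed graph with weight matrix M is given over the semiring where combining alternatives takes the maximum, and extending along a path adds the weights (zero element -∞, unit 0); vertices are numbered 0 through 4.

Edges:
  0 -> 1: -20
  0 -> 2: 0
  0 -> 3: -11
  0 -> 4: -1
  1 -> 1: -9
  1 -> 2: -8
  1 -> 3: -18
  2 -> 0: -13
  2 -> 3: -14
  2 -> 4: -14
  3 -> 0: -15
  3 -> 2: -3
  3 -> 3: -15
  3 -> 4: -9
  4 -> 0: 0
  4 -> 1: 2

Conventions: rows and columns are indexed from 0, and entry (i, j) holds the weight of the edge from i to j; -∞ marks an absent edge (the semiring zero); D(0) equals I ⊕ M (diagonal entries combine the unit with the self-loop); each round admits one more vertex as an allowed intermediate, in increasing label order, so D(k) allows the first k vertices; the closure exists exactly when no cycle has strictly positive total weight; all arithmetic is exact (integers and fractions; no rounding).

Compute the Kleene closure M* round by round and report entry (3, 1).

D(0):
  [0, -20, 0, -11, -1]
  [-∞, 0, -8, -18, -∞]
  [-13, -∞, 0, -14, -14]
  [-15, -∞, -3, 0, -9]
  [0, 2, -∞, -∞, 0]
D(1):
  [0, -20, 0, -11, -1]
  [-∞, 0, -8, -18, -∞]
  [-13, -33, 0, -14, -14]
  [-15, -35, -3, 0, -9]
  [0, 2, 0, -11, 0]
D(2):
  [0, -20, 0, -11, -1]
  [-∞, 0, -8, -18, -∞]
  [-13, -33, 0, -14, -14]
  [-15, -35, -3, 0, -9]
  [0, 2, 0, -11, 0]
D(3):
  [0, -20, 0, -11, -1]
  [-21, 0, -8, -18, -22]
  [-13, -33, 0, -14, -14]
  [-15, -35, -3, 0, -9]
  [0, 2, 0, -11, 0]
D(4):
  [0, -20, 0, -11, -1]
  [-21, 0, -8, -18, -22]
  [-13, -33, 0, -14, -14]
  [-15, -35, -3, 0, -9]
  [0, 2, 0, -11, 0]
D(5):
  [0, 1, 0, -11, -1]
  [-21, 0, -8, -18, -22]
  [-13, -12, 0, -14, -14]
  [-9, -7, -3, 0, -9]
  [0, 2, 0, -11, 0]
Answer: M*[3][1] = -7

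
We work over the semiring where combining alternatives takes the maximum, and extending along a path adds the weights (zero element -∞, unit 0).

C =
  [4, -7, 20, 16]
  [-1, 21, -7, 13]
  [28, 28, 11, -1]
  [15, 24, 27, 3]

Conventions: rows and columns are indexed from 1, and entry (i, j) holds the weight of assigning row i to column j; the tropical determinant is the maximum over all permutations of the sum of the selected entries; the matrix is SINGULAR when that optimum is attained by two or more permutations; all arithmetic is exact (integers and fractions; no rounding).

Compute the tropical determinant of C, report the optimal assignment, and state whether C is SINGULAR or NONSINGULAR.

σ = (1, 2, 3, 4): 4 + 21 + 11 + 3 = 39
σ = (1, 2, 4, 3): 4 + 21 + (-1) + 27 = 51
σ = (1, 3, 2, 4): 4 + (-7) + 28 + 3 = 28
σ = (1, 3, 4, 2): 4 + (-7) + (-1) + 24 = 20
σ = (1, 4, 2, 3): 4 + 13 + 28 + 27 = 72
σ = (1, 4, 3, 2): 4 + 13 + 11 + 24 = 52
σ = (2, 1, 3, 4): (-7) + (-1) + 11 + 3 = 6
σ = (2, 1, 4, 3): (-7) + (-1) + (-1) + 27 = 18
σ = (2, 3, 1, 4): (-7) + (-7) + 28 + 3 = 17
σ = (2, 3, 4, 1): (-7) + (-7) + (-1) + 15 = 0
σ = (2, 4, 1, 3): (-7) + 13 + 28 + 27 = 61
σ = (2, 4, 3, 1): (-7) + 13 + 11 + 15 = 32
σ = (3, 1, 2, 4): 20 + (-1) + 28 + 3 = 50
σ = (3, 1, 4, 2): 20 + (-1) + (-1) + 24 = 42
σ = (3, 2, 1, 4): 20 + 21 + 28 + 3 = 72
σ = (3, 2, 4, 1): 20 + 21 + (-1) + 15 = 55
σ = (3, 4, 1, 2): 20 + 13 + 28 + 24 = 85
σ = (3, 4, 2, 1): 20 + 13 + 28 + 15 = 76
σ = (4, 1, 2, 3): 16 + (-1) + 28 + 27 = 70
σ = (4, 1, 3, 2): 16 + (-1) + 11 + 24 = 50
σ = (4, 2, 1, 3): 16 + 21 + 28 + 27 = 92
σ = (4, 2, 3, 1): 16 + 21 + 11 + 15 = 63
σ = (4, 3, 1, 2): 16 + (-7) + 28 + 24 = 61
σ = (4, 3, 2, 1): 16 + (-7) + 28 + 15 = 52
Optimal value attained by: σ = (4, 2, 1, 3).
Answer: det⊕(C) = 92; verdict: NONSINGULAR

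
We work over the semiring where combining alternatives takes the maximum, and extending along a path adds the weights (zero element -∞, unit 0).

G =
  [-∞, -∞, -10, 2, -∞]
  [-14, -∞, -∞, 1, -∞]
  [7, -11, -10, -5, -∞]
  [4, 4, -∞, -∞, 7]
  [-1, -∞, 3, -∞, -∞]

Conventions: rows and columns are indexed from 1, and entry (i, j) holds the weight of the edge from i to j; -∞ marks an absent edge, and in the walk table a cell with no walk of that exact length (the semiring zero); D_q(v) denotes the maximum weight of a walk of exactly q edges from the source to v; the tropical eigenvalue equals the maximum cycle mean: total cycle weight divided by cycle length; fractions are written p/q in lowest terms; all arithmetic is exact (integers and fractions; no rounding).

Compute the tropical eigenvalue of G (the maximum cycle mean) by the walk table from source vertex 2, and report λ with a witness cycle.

q=0: [-∞, 0, -∞, -∞, -∞]
q=1: [-14, -∞, -∞, 1, -∞]
q=2: [5, 5, -24, -12, 8]
q=3: [7, -8, 11, 7, -5]
q=4: [18, 11, 1, 9, 14]
q=5: [13, 13, 17, 20, 16]
Optimal cycle mean attained by: cycle 1->4->5->3->1, total 2 + 7 + 3 + 7, length 4.
Answer: λ = 19/4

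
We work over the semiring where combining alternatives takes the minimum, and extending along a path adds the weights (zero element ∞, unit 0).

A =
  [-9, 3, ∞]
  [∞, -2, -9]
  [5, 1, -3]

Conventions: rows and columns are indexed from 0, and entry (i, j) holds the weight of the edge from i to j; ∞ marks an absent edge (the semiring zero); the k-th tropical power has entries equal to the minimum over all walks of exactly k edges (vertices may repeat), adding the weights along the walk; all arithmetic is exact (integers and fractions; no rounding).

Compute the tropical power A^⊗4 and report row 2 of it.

A^⊗2:
  [-18, -6, -6]
  [-4, -8, -12]
  [-4, -2, -8]
A^⊗3:
  [-27, -15, -15]
  [-13, -11, -17]
  [-13, -7, -11]
A^⊗4:
  [-36, -24, -24]
  [-22, -16, -20]
  [-22, -10, -16]
Answer: row 2 of A^⊗4 = [-22, -10, -16]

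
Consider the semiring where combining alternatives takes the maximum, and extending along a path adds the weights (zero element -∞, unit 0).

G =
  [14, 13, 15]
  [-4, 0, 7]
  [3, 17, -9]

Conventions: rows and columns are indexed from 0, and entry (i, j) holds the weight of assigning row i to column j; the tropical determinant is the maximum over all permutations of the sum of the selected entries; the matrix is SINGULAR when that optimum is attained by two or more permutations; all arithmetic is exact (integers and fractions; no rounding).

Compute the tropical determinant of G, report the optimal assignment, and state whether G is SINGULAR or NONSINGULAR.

σ = (0, 1, 2): 14 + 0 + (-9) = 5
σ = (0, 2, 1): 14 + 7 + 17 = 38
σ = (1, 0, 2): 13 + (-4) + (-9) = 0
σ = (1, 2, 0): 13 + 7 + 3 = 23
σ = (2, 0, 1): 15 + (-4) + 17 = 28
σ = (2, 1, 0): 15 + 0 + 3 = 18
Optimal value attained by: σ = (0, 2, 1).
Answer: det⊕(G) = 38; verdict: NONSINGULAR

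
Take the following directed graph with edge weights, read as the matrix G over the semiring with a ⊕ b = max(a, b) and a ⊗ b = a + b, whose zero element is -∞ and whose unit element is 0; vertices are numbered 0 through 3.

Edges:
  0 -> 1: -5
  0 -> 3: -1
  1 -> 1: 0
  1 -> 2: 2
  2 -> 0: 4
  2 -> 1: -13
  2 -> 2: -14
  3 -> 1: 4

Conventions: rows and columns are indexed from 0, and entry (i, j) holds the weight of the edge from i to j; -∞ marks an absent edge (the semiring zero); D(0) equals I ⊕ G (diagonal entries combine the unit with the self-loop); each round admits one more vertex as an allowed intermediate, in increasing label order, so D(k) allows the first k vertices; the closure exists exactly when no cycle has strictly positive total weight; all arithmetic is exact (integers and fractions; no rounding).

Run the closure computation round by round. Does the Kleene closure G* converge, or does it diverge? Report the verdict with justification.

D(0):
  [0, -5, -∞, -1]
  [-∞, 0, 2, -∞]
  [4, -13, 0, -∞]
  [-∞, 4, -∞, 0]
D(1):
  [0, -5, -∞, -1]
  [-∞, 0, 2, -∞]
  [4, -1, 0, 3]
  [-∞, 4, -∞, 0]
Detection: at round 2, diagonal entry (2, 2) turns strictly positive.
Key observation: the cycle 2->0->1->2 has total weight 4 + (-5) + 2, which is strictly positive.
Answer: DIVERGES — positive cycle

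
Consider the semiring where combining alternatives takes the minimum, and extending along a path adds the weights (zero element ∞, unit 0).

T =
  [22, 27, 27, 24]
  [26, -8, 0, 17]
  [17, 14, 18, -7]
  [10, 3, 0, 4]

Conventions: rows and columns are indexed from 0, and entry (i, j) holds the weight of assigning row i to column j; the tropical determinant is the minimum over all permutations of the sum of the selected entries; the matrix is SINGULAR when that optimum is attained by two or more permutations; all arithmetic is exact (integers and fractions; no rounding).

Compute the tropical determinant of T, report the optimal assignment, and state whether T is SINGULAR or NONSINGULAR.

σ = (0, 1, 2, 3): 22 + (-8) + 18 + 4 = 36
σ = (0, 1, 3, 2): 22 + (-8) + (-7) + 0 = 7
σ = (0, 2, 1, 3): 22 + 0 + 14 + 4 = 40
σ = (0, 2, 3, 1): 22 + 0 + (-7) + 3 = 18
σ = (0, 3, 1, 2): 22 + 17 + 14 + 0 = 53
σ = (0, 3, 2, 1): 22 + 17 + 18 + 3 = 60
σ = (1, 0, 2, 3): 27 + 26 + 18 + 4 = 75
σ = (1, 0, 3, 2): 27 + 26 + (-7) + 0 = 46
σ = (1, 2, 0, 3): 27 + 0 + 17 + 4 = 48
σ = (1, 2, 3, 0): 27 + 0 + (-7) + 10 = 30
σ = (1, 3, 0, 2): 27 + 17 + 17 + 0 = 61
σ = (1, 3, 2, 0): 27 + 17 + 18 + 10 = 72
σ = (2, 0, 1, 3): 27 + 26 + 14 + 4 = 71
σ = (2, 0, 3, 1): 27 + 26 + (-7) + 3 = 49
σ = (2, 1, 0, 3): 27 + (-8) + 17 + 4 = 40
σ = (2, 1, 3, 0): 27 + (-8) + (-7) + 10 = 22
σ = (2, 3, 0, 1): 27 + 17 + 17 + 3 = 64
σ = (2, 3, 1, 0): 27 + 17 + 14 + 10 = 68
σ = (3, 0, 1, 2): 24 + 26 + 14 + 0 = 64
σ = (3, 0, 2, 1): 24 + 26 + 18 + 3 = 71
σ = (3, 1, 0, 2): 24 + (-8) + 17 + 0 = 33
σ = (3, 1, 2, 0): 24 + (-8) + 18 + 10 = 44
σ = (3, 2, 0, 1): 24 + 0 + 17 + 3 = 44
σ = (3, 2, 1, 0): 24 + 0 + 14 + 10 = 48
Optimal value attained by: σ = (0, 1, 3, 2).
Answer: det⊕(T) = 7; verdict: NONSINGULAR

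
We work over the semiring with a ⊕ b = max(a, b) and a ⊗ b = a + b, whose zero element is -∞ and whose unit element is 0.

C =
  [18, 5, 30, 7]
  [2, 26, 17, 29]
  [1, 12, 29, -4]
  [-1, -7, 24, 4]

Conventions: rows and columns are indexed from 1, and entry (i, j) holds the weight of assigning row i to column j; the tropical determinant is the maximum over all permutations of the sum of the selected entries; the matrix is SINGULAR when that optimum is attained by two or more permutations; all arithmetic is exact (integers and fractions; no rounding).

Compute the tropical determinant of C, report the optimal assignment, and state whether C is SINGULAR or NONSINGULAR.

σ = (1, 2, 3, 4): 18 + 26 + 29 + 4 = 77
σ = (1, 2, 4, 3): 18 + 26 + (-4) + 24 = 64
σ = (1, 3, 2, 4): 18 + 17 + 12 + 4 = 51
σ = (1, 3, 4, 2): 18 + 17 + (-4) + (-7) = 24
σ = (1, 4, 2, 3): 18 + 29 + 12 + 24 = 83
σ = (1, 4, 3, 2): 18 + 29 + 29 + (-7) = 69
σ = (2, 1, 3, 4): 5 + 2 + 29 + 4 = 40
σ = (2, 1, 4, 3): 5 + 2 + (-4) + 24 = 27
σ = (2, 3, 1, 4): 5 + 17 + 1 + 4 = 27
σ = (2, 3, 4, 1): 5 + 17 + (-4) + (-1) = 17
σ = (2, 4, 1, 3): 5 + 29 + 1 + 24 = 59
σ = (2, 4, 3, 1): 5 + 29 + 29 + (-1) = 62
σ = (3, 1, 2, 4): 30 + 2 + 12 + 4 = 48
σ = (3, 1, 4, 2): 30 + 2 + (-4) + (-7) = 21
σ = (3, 2, 1, 4): 30 + 26 + 1 + 4 = 61
σ = (3, 2, 4, 1): 30 + 26 + (-4) + (-1) = 51
σ = (3, 4, 1, 2): 30 + 29 + 1 + (-7) = 53
σ = (3, 4, 2, 1): 30 + 29 + 12 + (-1) = 70
σ = (4, 1, 2, 3): 7 + 2 + 12 + 24 = 45
σ = (4, 1, 3, 2): 7 + 2 + 29 + (-7) = 31
σ = (4, 2, 1, 3): 7 + 26 + 1 + 24 = 58
σ = (4, 2, 3, 1): 7 + 26 + 29 + (-1) = 61
σ = (4, 3, 1, 2): 7 + 17 + 1 + (-7) = 18
σ = (4, 3, 2, 1): 7 + 17 + 12 + (-1) = 35
Optimal value attained by: σ = (1, 4, 2, 3).
Answer: det⊕(C) = 83; verdict: NONSINGULAR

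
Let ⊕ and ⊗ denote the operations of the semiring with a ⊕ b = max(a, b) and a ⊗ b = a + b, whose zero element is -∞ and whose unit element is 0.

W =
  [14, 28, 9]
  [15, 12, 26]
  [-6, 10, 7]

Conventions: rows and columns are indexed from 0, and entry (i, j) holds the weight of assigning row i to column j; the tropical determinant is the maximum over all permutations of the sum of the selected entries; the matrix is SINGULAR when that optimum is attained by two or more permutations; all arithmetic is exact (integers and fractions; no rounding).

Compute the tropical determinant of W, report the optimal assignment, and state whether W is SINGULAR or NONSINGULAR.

σ = (0, 1, 2): 14 + 12 + 7 = 33
σ = (0, 2, 1): 14 + 26 + 10 = 50
σ = (1, 0, 2): 28 + 15 + 7 = 50
σ = (1, 2, 0): 28 + 26 + (-6) = 48
σ = (2, 0, 1): 9 + 15 + 10 = 34
σ = (2, 1, 0): 9 + 12 + (-6) = 15
Optimal value attained by: σ = (0, 2, 1).
Answer: det⊕(W) = 50; verdict: SINGULAR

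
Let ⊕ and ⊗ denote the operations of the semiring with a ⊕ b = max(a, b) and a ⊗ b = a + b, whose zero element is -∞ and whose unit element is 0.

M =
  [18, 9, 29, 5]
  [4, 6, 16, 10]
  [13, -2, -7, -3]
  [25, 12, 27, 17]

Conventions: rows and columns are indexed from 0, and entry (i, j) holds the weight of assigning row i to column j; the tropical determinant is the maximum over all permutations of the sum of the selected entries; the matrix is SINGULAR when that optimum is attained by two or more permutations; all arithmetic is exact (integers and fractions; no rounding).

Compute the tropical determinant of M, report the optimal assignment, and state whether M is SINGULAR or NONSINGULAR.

σ = (0, 1, 2, 3): 18 + 6 + (-7) + 17 = 34
σ = (0, 1, 3, 2): 18 + 6 + (-3) + 27 = 48
σ = (0, 2, 1, 3): 18 + 16 + (-2) + 17 = 49
σ = (0, 2, 3, 1): 18 + 16 + (-3) + 12 = 43
σ = (0, 3, 1, 2): 18 + 10 + (-2) + 27 = 53
σ = (0, 3, 2, 1): 18 + 10 + (-7) + 12 = 33
σ = (1, 0, 2, 3): 9 + 4 + (-7) + 17 = 23
σ = (1, 0, 3, 2): 9 + 4 + (-3) + 27 = 37
σ = (1, 2, 0, 3): 9 + 16 + 13 + 17 = 55
σ = (1, 2, 3, 0): 9 + 16 + (-3) + 25 = 47
σ = (1, 3, 0, 2): 9 + 10 + 13 + 27 = 59
σ = (1, 3, 2, 0): 9 + 10 + (-7) + 25 = 37
σ = (2, 0, 1, 3): 29 + 4 + (-2) + 17 = 48
σ = (2, 0, 3, 1): 29 + 4 + (-3) + 12 = 42
σ = (2, 1, 0, 3): 29 + 6 + 13 + 17 = 65
σ = (2, 1, 3, 0): 29 + 6 + (-3) + 25 = 57
σ = (2, 3, 0, 1): 29 + 10 + 13 + 12 = 64
σ = (2, 3, 1, 0): 29 + 10 + (-2) + 25 = 62
σ = (3, 0, 1, 2): 5 + 4 + (-2) + 27 = 34
σ = (3, 0, 2, 1): 5 + 4 + (-7) + 12 = 14
σ = (3, 1, 0, 2): 5 + 6 + 13 + 27 = 51
σ = (3, 1, 2, 0): 5 + 6 + (-7) + 25 = 29
σ = (3, 2, 0, 1): 5 + 16 + 13 + 12 = 46
σ = (3, 2, 1, 0): 5 + 16 + (-2) + 25 = 44
Optimal value attained by: σ = (2, 1, 0, 3).
Answer: det⊕(M) = 65; verdict: NONSINGULAR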